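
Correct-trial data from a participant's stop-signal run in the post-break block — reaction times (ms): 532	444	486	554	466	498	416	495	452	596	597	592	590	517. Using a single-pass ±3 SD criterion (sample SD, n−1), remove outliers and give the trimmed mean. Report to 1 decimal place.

516.8 ms

n = 14, ΣRT = 7235, M = 516.786
Σ(x−M)² = 49350.36; s = √(49350.36/13) = 61.613
Cutoffs: 516.786 ± 3·61.613 → [331.9, 701.6]
No RTs fall outside the cutoffs; all 14 retained. Mean = 7235/14 = 516.786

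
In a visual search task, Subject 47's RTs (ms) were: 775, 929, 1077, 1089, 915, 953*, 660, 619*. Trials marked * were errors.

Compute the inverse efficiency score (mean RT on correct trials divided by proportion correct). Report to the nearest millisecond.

1210 ms

Correct trials (n=6): 775, 929, 1077, 1089, 915, 660
Mean correct RT = 5445/6 = 907.5000 ms
Proportion correct = 6/8
IES = 907.5000 / (6/8) = 1210.000 ms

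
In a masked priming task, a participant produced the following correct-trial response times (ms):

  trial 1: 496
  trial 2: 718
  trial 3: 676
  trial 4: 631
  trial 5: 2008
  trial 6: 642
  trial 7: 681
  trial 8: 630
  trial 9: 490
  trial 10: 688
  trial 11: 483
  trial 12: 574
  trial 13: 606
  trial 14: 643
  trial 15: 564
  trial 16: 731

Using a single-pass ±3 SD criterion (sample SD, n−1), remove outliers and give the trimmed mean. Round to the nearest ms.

n = 16, ΣRT = 11261, M = 703.812
Σ(x−M)² = 1905284.44; s = √(1905284.44/15) = 356.397
Cutoffs: 703.812 ± 3·356.397 → [-365.4, 1773.0]
Outside: 2008 → excluded.
Retained (n=15): Σ = 9253, mean = 9253/15 = 616.867

617 ms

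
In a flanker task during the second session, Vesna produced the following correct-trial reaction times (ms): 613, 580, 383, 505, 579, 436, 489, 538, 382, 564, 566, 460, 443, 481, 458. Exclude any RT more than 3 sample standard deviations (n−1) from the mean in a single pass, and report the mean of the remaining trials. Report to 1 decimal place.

n = 15, ΣRT = 7477, M = 498.467
Σ(x−M)² = 74099.73; s = √(74099.73/14) = 72.752
Cutoffs: 498.467 ± 3·72.752 → [280.2, 716.7]
No RTs fall outside the cutoffs; all 15 retained. Mean = 7477/15 = 498.467

498.5 ms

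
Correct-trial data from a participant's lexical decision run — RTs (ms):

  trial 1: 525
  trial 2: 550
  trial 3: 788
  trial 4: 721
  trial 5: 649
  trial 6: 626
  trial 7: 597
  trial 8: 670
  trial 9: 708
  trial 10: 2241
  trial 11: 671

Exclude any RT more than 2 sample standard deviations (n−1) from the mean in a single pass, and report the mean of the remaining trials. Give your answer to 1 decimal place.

650.5 ms

n = 11, ΣRT = 8746, M = 795.091
Σ(x−M)² = 2357016.91; s = √(2357016.91/10) = 485.491
Cutoffs: 795.091 ± 2·485.491 → [-175.9, 1766.1]
Outside: 2241 → excluded.
Retained (n=10): Σ = 6505, mean = 6505/10 = 650.500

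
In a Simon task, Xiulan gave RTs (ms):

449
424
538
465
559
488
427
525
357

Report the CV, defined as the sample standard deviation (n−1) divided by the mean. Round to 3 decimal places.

0.137

n = 9, Σ = 4232, M = 470.2222
Σ(x−M)² = 33093.556; s = √(33093.556/8) = 64.3171
CV = 64.3171 / 470.2222 = 0.13678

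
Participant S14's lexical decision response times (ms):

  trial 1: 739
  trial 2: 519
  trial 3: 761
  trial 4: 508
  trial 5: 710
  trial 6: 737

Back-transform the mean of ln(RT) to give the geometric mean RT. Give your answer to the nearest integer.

ln(RT): 6.6053, 6.2519, 6.6346, 6.2305, 6.5653, 6.6026
Mean ln(RT) = 38.8902/6 = 6.48169
Geometric mean = exp(6.48169) = 653.08 ms

653 ms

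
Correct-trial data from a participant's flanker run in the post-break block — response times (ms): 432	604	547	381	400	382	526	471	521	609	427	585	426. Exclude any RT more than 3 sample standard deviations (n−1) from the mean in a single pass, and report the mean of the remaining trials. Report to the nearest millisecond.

n = 13, ΣRT = 6311, M = 485.462
Σ(x−M)² = 84855.23; s = √(84855.23/12) = 84.091
Cutoffs: 485.462 ± 3·84.091 → [233.2, 737.7]
No RTs fall outside the cutoffs; all 13 retained. Mean = 6311/13 = 485.462

485 ms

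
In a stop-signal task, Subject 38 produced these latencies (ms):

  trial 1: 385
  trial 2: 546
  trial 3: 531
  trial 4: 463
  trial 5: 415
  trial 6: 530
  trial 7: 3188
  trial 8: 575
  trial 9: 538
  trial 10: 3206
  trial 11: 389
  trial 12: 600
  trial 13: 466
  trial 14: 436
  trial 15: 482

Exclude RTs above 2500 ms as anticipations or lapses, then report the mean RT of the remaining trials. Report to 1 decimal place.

Excluded: 3188, 3206
Retained (n=13): Σ = 6356
Mean = 6356/13 = 488.9231

488.9 ms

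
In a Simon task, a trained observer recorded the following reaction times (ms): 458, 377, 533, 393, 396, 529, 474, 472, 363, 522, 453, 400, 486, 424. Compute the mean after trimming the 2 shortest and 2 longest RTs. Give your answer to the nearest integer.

Sorted: 363, 377, 393, 396, 400, 424, 453, 458, 472, 474, 486, 522, 529, 533
Drop lowest 2 (363, 377) and highest 2 (529, 533)
Remaining (n=10): Σ = 4478, mean = 4478/10 = 447.800

448 ms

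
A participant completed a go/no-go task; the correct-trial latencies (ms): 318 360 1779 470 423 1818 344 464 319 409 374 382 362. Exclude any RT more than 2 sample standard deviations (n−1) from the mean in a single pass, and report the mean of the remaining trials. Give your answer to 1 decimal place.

n = 13, ΣRT = 7822, M = 601.692
Σ(x−M)² = 3413598.77; s = √(3413598.77/12) = 533.354
Cutoffs: 601.692 ± 2·533.354 → [-465.0, 1668.4]
Outside: 1779, 1818 → excluded.
Retained (n=11): Σ = 4225, mean = 4225/11 = 384.091

384.1 ms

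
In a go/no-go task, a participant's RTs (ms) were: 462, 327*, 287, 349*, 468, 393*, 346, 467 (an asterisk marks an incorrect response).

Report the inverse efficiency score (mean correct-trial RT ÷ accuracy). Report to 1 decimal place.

Correct trials (n=5): 462, 287, 468, 346, 467
Mean correct RT = 2030/5 = 406.0000 ms
Proportion correct = 5/8
IES = 406.0000 / (5/8) = 649.600 ms

649.6 ms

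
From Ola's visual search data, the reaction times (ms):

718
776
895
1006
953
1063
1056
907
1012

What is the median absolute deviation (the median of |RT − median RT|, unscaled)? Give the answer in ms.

59 ms

Sorted: 718, 776, 895, 907, 953, 1006, 1012, 1056, 1063 → median = 953
|x − 953|: 235, 177, 58, 53, 0, 110, 103, 46, 59
Sorted deviations: 0, 46, 53, 58, 59, 103, 110, 177, 235 → MAD = 59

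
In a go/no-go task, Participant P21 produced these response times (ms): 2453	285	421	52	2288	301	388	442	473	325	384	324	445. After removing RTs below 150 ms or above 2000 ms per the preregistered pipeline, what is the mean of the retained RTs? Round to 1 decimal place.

Excluded: 52, 2288, 2453
Retained (n=10): Σ = 3788
Mean = 3788/10 = 378.8000

378.8 ms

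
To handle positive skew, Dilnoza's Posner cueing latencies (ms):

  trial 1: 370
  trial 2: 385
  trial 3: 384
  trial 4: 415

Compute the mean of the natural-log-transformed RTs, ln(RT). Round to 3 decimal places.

5.961

ln(RT): 5.9135, 5.9532, 5.9506, 6.0283
Σ ln(RT) = 23.8457
Mean = 23.8457/4 = 5.96142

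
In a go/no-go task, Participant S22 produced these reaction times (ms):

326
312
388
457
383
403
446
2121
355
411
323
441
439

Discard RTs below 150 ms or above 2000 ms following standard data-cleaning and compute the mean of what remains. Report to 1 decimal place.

Excluded: 2121
Retained (n=12): Σ = 4684
Mean = 4684/12 = 390.3333

390.3 ms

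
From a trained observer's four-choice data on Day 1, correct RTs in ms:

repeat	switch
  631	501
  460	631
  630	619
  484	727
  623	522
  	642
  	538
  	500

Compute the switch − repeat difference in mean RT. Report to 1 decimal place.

M(repeat) = 2828/5 = 565.600
M(switch) = 4680/8 = 585.000
Difference = 585.000 − 565.600 = 19.400 ms

19.4 ms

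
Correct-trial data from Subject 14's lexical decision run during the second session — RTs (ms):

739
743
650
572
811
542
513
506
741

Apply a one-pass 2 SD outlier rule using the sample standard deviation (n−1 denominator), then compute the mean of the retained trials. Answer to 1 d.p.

646.3 ms

n = 9, ΣRT = 5817, M = 646.333
Σ(x−M)² = 107904.00; s = √(107904.00/8) = 116.138
Cutoffs: 646.333 ± 2·116.138 → [414.1, 878.6]
No RTs fall outside the cutoffs; all 9 retained. Mean = 5817/9 = 646.333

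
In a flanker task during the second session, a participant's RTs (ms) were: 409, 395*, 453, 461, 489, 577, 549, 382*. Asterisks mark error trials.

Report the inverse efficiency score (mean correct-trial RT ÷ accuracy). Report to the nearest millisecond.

653 ms

Correct trials (n=6): 409, 453, 461, 489, 577, 549
Mean correct RT = 2938/6 = 489.6667 ms
Proportion correct = 6/8
IES = 489.6667 / (6/8) = 652.889 ms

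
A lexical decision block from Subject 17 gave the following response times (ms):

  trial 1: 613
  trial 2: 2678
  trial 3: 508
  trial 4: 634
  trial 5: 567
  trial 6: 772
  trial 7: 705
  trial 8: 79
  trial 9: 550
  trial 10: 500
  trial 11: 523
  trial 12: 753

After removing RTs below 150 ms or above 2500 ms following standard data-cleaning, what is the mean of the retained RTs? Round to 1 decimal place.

Excluded: 79, 2678
Retained (n=10): Σ = 6125
Mean = 6125/10 = 612.5000

612.5 ms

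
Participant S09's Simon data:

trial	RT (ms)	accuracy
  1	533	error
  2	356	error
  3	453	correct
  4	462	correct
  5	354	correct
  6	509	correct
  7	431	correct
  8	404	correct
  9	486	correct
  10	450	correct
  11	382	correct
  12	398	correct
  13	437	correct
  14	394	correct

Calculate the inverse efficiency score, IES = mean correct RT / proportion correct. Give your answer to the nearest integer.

Correct trials (n=12): 453, 462, 354, 509, 431, 404, 486, 450, 382, 398, 437, 394
Mean correct RT = 5160/12 = 430.0000 ms
Proportion correct = 12/14
IES = 430.0000 / (12/14) = 501.667 ms

502 ms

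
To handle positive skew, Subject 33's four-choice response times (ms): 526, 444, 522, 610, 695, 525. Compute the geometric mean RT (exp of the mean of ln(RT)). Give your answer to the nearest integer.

548 ms

ln(RT): 6.2653, 6.0958, 6.2577, 6.4135, 6.5439, 6.2634
Mean ln(RT) = 37.8396/6 = 6.30659
Geometric mean = exp(6.30659) = 548.17 ms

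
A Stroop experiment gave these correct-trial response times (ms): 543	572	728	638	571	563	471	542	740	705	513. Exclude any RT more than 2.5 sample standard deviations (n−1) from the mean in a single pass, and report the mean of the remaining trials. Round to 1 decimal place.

598.7 ms

n = 11, ΣRT = 6586, M = 598.727
Σ(x−M)² = 82252.18; s = √(82252.18/10) = 90.693
Cutoffs: 598.727 ± 2.5·90.693 → [372.0, 825.5]
No RTs fall outside the cutoffs; all 11 retained. Mean = 6586/11 = 598.727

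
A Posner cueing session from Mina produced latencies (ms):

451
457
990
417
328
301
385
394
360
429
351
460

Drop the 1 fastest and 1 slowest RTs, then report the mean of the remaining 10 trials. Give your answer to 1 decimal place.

Sorted: 301, 328, 351, 360, 385, 394, 417, 429, 451, 457, 460, 990
Drop lowest 1 (301) and highest 1 (990)
Remaining (n=10): Σ = 4032, mean = 4032/10 = 403.200

403.2 ms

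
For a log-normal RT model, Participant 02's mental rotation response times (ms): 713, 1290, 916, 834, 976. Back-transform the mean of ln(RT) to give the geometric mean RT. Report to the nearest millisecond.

ln(RT): 6.5695, 7.1624, 6.8200, 6.7262, 6.8835
Mean ln(RT) = 34.1616/5 = 6.83232
Geometric mean = exp(6.83232) = 927.34 ms

927 ms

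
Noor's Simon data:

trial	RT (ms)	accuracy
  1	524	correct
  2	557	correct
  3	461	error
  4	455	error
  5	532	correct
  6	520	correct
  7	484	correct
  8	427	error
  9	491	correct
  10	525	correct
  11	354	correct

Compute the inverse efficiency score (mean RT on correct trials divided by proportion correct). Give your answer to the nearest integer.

685 ms

Correct trials (n=8): 524, 557, 532, 520, 484, 491, 525, 354
Mean correct RT = 3987/8 = 498.3750 ms
Proportion correct = 8/11
IES = 498.3750 / (8/11) = 685.266 ms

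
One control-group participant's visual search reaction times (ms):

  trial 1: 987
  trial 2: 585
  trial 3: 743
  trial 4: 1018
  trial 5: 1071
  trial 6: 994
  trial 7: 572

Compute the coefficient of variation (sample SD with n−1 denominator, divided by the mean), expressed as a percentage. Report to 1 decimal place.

n = 7, Σ = 5970, M = 852.8571
Σ(x−M)² = 275470.857; s = √(275470.857/6) = 214.2704
CV = 214.2704 / 852.8571 = 0.25124 = 25.124%

25.1%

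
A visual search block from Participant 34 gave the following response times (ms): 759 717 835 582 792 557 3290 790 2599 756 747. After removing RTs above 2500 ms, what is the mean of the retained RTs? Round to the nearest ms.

Excluded: 2599, 3290
Retained (n=9): Σ = 6535
Mean = 6535/9 = 726.1111

726 ms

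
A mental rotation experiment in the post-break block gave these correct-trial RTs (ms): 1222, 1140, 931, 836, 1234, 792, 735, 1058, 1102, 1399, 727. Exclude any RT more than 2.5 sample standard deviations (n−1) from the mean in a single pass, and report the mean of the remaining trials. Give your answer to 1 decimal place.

1016.0 ms

n = 11, ΣRT = 11176, M = 1016.000
Σ(x−M)² = 513468.00; s = √(513468.00/10) = 226.598
Cutoffs: 1016.000 ± 2.5·226.598 → [449.5, 1582.5]
No RTs fall outside the cutoffs; all 11 retained. Mean = 11176/11 = 1016.000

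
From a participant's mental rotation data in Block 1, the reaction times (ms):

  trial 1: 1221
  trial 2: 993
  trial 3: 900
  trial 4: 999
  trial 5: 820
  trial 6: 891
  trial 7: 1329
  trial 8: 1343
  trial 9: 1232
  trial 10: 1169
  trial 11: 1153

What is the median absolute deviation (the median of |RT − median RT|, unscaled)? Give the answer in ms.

160 ms

Sorted: 820, 891, 900, 993, 999, 1153, 1169, 1221, 1232, 1329, 1343 → median = 1153
|x − 1153|: 68, 160, 253, 154, 333, 262, 176, 190, 79, 16, 0
Sorted deviations: 0, 16, 68, 79, 154, 160, 176, 190, 253, 262, 333 → MAD = 160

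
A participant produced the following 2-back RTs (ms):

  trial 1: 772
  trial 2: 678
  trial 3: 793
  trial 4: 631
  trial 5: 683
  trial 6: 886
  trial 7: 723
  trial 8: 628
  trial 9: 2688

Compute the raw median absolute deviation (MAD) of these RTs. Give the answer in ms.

Sorted: 628, 631, 678, 683, 723, 772, 793, 886, 2688 → median = 723
|x − 723|: 49, 45, 70, 92, 40, 163, 0, 95, 1965
Sorted deviations: 0, 40, 45, 49, 70, 92, 95, 163, 1965 → MAD = 70

70 ms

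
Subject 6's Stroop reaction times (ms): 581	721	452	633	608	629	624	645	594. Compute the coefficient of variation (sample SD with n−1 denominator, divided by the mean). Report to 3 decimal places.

0.117

n = 9, Σ = 5487, M = 609.6667
Σ(x−M)² = 40696.000; s = √(40696.000/8) = 71.3232
CV = 71.3232 / 609.6667 = 0.11699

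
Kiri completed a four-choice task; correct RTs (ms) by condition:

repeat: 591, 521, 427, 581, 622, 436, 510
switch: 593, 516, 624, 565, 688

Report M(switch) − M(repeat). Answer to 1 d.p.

70.3 ms

M(repeat) = 3688/7 = 526.857
M(switch) = 2986/5 = 597.200
Difference = 597.200 − 526.857 = 70.343 ms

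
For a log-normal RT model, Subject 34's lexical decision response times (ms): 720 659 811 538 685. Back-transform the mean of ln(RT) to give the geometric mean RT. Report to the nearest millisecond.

677 ms

ln(RT): 6.5793, 6.4907, 6.6983, 6.2879, 6.5294
Mean ln(RT) = 32.5855/5 = 6.51710
Geometric mean = exp(6.51710) = 676.62 ms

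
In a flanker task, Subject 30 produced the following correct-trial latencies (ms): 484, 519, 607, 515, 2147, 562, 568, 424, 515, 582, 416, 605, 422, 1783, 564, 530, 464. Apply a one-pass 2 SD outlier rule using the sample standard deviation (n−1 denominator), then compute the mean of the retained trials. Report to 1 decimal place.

n = 17, ΣRT = 11707, M = 688.647
Σ(x−M)² = 3817647.88; s = √(3817647.88/16) = 488.470
Cutoffs: 688.647 ± 2·488.470 → [-288.3, 1665.6]
Outside: 1783, 2147 → excluded.
Retained (n=15): Σ = 7777, mean = 7777/15 = 518.467

518.5 ms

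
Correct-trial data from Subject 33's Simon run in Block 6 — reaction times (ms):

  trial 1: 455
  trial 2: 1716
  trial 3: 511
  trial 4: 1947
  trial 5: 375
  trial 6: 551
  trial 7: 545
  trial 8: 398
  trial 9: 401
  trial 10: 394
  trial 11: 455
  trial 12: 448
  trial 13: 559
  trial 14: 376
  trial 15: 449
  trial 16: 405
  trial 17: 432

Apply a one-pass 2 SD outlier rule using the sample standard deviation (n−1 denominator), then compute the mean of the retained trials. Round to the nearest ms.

n = 17, ΣRT = 10417, M = 612.765
Σ(x−M)² = 3449969.06; s = √(3449969.06/16) = 464.352
Cutoffs: 612.765 ± 2·464.352 → [-315.9, 1541.5]
Outside: 1716, 1947 → excluded.
Retained (n=15): Σ = 6754, mean = 6754/15 = 450.267

450 ms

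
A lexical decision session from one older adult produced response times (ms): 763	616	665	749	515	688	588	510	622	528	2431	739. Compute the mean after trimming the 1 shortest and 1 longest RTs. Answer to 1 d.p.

647.3 ms

Sorted: 510, 515, 528, 588, 616, 622, 665, 688, 739, 749, 763, 2431
Drop lowest 1 (510) and highest 1 (2431)
Remaining (n=10): Σ = 6473, mean = 6473/10 = 647.300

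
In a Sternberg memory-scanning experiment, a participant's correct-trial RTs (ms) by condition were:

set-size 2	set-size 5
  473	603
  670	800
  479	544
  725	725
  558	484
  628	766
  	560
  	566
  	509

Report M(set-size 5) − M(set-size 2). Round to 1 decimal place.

28.6 ms

M(set-size 2) = 3533/6 = 588.833
M(set-size 5) = 5557/9 = 617.444
Difference = 617.444 − 588.833 = 28.611 ms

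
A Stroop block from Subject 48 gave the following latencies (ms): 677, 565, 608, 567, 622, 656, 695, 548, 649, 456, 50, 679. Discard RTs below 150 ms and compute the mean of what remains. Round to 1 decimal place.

Excluded: 50
Retained (n=11): Σ = 6722
Mean = 6722/11 = 611.0909

611.1 ms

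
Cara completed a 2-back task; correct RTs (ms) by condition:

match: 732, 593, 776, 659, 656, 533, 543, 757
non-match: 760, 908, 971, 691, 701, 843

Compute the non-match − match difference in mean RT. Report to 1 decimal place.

M(match) = 5249/8 = 656.125
M(non-match) = 4874/6 = 812.333
Difference = 812.333 − 656.125 = 156.208 ms

156.2 ms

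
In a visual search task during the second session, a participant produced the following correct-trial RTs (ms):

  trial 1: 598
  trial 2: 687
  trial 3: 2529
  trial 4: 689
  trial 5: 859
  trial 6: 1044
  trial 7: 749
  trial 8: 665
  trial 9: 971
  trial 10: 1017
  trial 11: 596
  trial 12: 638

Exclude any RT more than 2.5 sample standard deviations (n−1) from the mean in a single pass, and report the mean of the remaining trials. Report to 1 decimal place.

773.9 ms

n = 12, ΣRT = 11042, M = 920.167
Σ(x−M)² = 3110087.67; s = √(3110087.67/11) = 531.729
Cutoffs: 920.167 ± 2.5·531.729 → [-409.2, 2249.5]
Outside: 2529 → excluded.
Retained (n=11): Σ = 8513, mean = 8513/11 = 773.909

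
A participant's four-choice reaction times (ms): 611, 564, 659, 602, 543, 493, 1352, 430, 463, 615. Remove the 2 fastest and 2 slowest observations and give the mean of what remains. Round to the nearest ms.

571 ms

Sorted: 430, 463, 493, 543, 564, 602, 611, 615, 659, 1352
Drop lowest 2 (430, 463) and highest 2 (659, 1352)
Remaining (n=6): Σ = 3428, mean = 3428/6 = 571.333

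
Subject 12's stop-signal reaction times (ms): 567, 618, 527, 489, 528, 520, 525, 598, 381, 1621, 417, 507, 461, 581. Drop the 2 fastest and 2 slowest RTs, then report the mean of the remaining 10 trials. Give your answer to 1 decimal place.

Sorted: 381, 417, 461, 489, 507, 520, 525, 527, 528, 567, 581, 598, 618, 1621
Drop lowest 2 (381, 417) and highest 2 (618, 1621)
Remaining (n=10): Σ = 5303, mean = 5303/10 = 530.300

530.3 ms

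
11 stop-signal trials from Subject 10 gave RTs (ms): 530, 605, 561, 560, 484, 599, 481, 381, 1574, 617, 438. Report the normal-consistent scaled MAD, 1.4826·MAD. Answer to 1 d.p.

Sorted: 381, 438, 481, 484, 530, 560, 561, 599, 605, 617, 1574 → median = 560
|x − 560| sorted: 0, 1, 30, 39, 45, 57, 76, 79, 122, 179, 1014 → MAD = 57
Robust SD ≈ 1.4826 × 57 = 84.508

84.5 ms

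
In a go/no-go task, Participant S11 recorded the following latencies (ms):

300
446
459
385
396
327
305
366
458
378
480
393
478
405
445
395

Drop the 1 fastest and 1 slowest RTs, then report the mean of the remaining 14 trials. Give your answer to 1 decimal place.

402.6 ms

Sorted: 300, 305, 327, 366, 378, 385, 393, 395, 396, 405, 445, 446, 458, 459, 478, 480
Drop lowest 1 (300) and highest 1 (480)
Remaining (n=14): Σ = 5636, mean = 5636/14 = 402.571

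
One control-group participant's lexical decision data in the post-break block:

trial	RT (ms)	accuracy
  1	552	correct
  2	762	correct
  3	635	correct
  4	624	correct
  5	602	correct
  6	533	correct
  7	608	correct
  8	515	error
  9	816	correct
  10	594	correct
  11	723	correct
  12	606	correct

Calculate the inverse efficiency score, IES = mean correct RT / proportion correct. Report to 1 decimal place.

699.7 ms

Correct trials (n=11): 552, 762, 635, 624, 602, 533, 608, 816, 594, 723, 606
Mean correct RT = 7055/11 = 641.3636 ms
Proportion correct = 11/12
IES = 641.3636 / (11/12) = 699.669 ms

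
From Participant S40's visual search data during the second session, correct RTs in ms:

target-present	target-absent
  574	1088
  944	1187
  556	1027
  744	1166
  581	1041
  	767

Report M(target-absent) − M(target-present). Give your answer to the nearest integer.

M(target-present) = 3399/5 = 679.800
M(target-absent) = 6276/6 = 1046.000
Difference = 1046.000 − 679.800 = 366.200 ms

366 ms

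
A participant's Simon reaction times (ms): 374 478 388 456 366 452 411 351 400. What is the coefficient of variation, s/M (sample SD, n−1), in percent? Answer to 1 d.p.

10.9%

n = 9, Σ = 3676, M = 408.4444
Σ(x−M)² = 15780.222; s = √(15780.222/8) = 44.4131
CV = 44.4131 / 408.4444 = 0.10874 = 10.874%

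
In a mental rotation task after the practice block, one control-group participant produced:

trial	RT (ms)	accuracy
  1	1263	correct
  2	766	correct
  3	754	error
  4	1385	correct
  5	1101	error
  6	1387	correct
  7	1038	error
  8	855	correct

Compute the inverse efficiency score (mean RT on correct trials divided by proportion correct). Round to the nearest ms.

Correct trials (n=5): 1263, 766, 1385, 1387, 855
Mean correct RT = 5656/5 = 1131.2000 ms
Proportion correct = 5/8
IES = 1131.2000 / (5/8) = 1809.920 ms

1810 ms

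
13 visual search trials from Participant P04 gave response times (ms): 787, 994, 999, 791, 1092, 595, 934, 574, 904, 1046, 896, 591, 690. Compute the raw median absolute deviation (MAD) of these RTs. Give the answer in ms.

Sorted: 574, 591, 595, 690, 787, 791, 896, 904, 934, 994, 999, 1046, 1092 → median = 896
|x − 896|: 109, 98, 103, 105, 196, 301, 38, 322, 8, 150, 0, 305, 206
Sorted deviations: 0, 8, 38, 98, 103, 105, 109, 150, 196, 206, 301, 305, 322 → MAD = 109

109 ms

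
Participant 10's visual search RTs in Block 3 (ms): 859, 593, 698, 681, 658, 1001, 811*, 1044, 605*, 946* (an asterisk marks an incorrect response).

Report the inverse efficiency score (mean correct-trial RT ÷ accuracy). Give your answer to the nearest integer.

1129 ms

Correct trials (n=7): 859, 593, 698, 681, 658, 1001, 1044
Mean correct RT = 5534/7 = 790.5714 ms
Proportion correct = 7/10
IES = 790.5714 / (7/10) = 1129.388 ms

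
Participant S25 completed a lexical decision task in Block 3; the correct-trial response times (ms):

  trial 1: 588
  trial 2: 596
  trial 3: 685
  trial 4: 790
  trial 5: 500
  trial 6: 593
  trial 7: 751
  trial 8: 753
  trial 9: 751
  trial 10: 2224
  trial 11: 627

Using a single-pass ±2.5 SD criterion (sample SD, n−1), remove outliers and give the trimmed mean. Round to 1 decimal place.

663.4 ms

n = 11, ΣRT = 8858, M = 805.273
Σ(x−M)² = 2297144.18; s = √(2297144.18/10) = 479.285
Cutoffs: 805.273 ± 2.5·479.285 → [-392.9, 2003.5]
Outside: 2224 → excluded.
Retained (n=10): Σ = 6634, mean = 6634/10 = 663.400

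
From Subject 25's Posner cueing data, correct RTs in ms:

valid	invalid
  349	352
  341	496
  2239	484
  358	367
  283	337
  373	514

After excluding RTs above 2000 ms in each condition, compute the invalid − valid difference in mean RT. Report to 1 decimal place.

valid: exclude 2239
M(valid) = 1704/5 = 340.800
M(invalid) = 2550/6 = 425.000
Difference = 425.000 − 340.800 = 84.200 ms

84.2 ms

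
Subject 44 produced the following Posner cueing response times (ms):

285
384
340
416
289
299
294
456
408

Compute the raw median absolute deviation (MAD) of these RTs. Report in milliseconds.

51 ms

Sorted: 285, 289, 294, 299, 340, 384, 408, 416, 456 → median = 340
|x − 340|: 55, 44, 0, 76, 51, 41, 46, 116, 68
Sorted deviations: 0, 41, 44, 46, 51, 55, 68, 76, 116 → MAD = 51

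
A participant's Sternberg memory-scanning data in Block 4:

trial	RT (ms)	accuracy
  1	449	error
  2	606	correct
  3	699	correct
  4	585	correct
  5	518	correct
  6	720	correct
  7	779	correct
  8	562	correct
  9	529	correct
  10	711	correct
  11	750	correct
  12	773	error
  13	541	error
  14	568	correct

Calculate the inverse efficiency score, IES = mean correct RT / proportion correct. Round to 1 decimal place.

813.0 ms

Correct trials (n=11): 606, 699, 585, 518, 720, 779, 562, 529, 711, 750, 568
Mean correct RT = 7027/11 = 638.8182 ms
Proportion correct = 11/14
IES = 638.8182 / (11/14) = 813.041 ms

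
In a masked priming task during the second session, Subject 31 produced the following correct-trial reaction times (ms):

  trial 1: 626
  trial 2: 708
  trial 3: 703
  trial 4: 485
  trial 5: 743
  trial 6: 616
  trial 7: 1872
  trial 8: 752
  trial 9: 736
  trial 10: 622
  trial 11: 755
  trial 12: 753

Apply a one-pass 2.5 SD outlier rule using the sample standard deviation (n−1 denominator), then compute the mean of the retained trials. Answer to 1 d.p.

681.7 ms

n = 12, ΣRT = 9371, M = 780.917
Σ(x−M)² = 1371610.92; s = √(1371610.92/11) = 353.117
Cutoffs: 780.917 ± 2.5·353.117 → [-101.9, 1663.7]
Outside: 1872 → excluded.
Retained (n=11): Σ = 7499, mean = 7499/11 = 681.727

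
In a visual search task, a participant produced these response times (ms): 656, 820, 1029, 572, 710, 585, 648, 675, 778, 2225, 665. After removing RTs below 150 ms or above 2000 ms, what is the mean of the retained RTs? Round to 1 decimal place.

Excluded: 2225
Retained (n=10): Σ = 7138
Mean = 7138/10 = 713.8000

713.8 ms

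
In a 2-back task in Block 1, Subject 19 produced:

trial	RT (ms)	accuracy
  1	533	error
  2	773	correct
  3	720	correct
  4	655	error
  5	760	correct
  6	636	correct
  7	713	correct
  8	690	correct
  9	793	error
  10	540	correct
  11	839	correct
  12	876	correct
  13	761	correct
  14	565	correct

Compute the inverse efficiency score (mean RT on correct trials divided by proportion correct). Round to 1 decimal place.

Correct trials (n=11): 773, 720, 760, 636, 713, 690, 540, 839, 876, 761, 565
Mean correct RT = 7873/11 = 715.7273 ms
Proportion correct = 11/14
IES = 715.7273 / (11/14) = 910.926 ms

910.9 ms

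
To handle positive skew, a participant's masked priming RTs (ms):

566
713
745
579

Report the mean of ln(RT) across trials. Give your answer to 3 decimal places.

6.471

ln(RT): 6.3386, 6.5695, 6.6134, 6.3613
Σ ln(RT) = 25.8828
Mean = 25.8828/4 = 6.47069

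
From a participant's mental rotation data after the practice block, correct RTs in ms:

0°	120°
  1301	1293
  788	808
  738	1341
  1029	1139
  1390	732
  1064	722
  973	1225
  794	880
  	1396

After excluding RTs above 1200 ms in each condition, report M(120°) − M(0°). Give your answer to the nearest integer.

-41 ms

0°: exclude 1301, 1390
120°: exclude 1293, 1341, 1225, 1396
M(0°) = 5386/6 = 897.667
M(120°) = 4281/5 = 856.200
Difference = 856.200 − 897.667 = -41.467 ms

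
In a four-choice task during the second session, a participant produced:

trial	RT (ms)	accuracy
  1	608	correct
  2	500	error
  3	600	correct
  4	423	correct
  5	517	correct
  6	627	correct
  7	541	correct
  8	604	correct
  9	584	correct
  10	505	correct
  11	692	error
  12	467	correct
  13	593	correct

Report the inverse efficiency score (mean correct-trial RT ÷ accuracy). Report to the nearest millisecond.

652 ms

Correct trials (n=11): 608, 600, 423, 517, 627, 541, 604, 584, 505, 467, 593
Mean correct RT = 6069/11 = 551.7273 ms
Proportion correct = 11/13
IES = 551.7273 / (11/13) = 652.041 ms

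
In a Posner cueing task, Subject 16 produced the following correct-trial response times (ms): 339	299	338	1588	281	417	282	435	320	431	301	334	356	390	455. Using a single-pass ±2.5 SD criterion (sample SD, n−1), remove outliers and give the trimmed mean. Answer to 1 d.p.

355.6 ms

n = 15, ΣRT = 6566, M = 437.733
Σ(x−M)² = 1463930.93; s = √(1463930.93/14) = 323.367
Cutoffs: 437.733 ± 2.5·323.367 → [-370.7, 1246.2]
Outside: 1588 → excluded.
Retained (n=14): Σ = 4978, mean = 4978/14 = 355.571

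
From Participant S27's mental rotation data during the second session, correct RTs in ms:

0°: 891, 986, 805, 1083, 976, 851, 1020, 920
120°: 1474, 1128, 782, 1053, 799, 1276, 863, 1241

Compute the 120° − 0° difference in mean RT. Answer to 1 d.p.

M(0°) = 7532/8 = 941.500
M(120°) = 8616/8 = 1077.000
Difference = 1077.000 − 941.500 = 135.500 ms

135.5 ms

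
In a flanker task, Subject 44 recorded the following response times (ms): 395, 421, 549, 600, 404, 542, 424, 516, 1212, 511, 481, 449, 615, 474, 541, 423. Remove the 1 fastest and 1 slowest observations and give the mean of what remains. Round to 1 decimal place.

496.4 ms

Sorted: 395, 404, 421, 423, 424, 449, 474, 481, 511, 516, 541, 542, 549, 600, 615, 1212
Drop lowest 1 (395) and highest 1 (1212)
Remaining (n=14): Σ = 6950, mean = 6950/14 = 496.429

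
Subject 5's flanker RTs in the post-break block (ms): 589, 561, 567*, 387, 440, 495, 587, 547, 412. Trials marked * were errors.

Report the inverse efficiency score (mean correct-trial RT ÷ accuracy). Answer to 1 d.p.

565.0 ms

Correct trials (n=8): 589, 561, 387, 440, 495, 587, 547, 412
Mean correct RT = 4018/8 = 502.2500 ms
Proportion correct = 8/9
IES = 502.2500 / (8/9) = 565.031 ms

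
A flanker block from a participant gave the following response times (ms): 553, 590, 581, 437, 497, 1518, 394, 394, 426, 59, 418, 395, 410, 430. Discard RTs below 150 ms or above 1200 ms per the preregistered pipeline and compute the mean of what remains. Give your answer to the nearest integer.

460 ms

Excluded: 59, 1518
Retained (n=12): Σ = 5525
Mean = 5525/12 = 460.4167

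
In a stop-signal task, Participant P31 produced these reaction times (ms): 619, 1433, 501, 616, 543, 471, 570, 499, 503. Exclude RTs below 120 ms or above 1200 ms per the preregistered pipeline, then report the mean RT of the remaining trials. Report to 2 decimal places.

540.25 ms

Excluded: 1433
Retained (n=8): Σ = 4322
Mean = 4322/8 = 540.2500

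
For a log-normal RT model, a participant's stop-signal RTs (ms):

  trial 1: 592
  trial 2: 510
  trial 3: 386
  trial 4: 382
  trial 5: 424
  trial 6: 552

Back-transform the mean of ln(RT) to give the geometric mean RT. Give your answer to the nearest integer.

467 ms

ln(RT): 6.3835, 6.2344, 5.9558, 5.9454, 6.0497, 6.3135
Mean ln(RT) = 36.8825/6 = 6.14708
Geometric mean = exp(6.14708) = 467.35 ms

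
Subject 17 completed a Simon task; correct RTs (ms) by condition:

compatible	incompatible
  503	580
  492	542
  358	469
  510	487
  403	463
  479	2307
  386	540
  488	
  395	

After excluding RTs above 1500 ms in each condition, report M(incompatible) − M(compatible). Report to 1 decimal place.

incompatible: exclude 2307
M(compatible) = 4014/9 = 446.000
M(incompatible) = 3081/6 = 513.500
Difference = 513.500 − 446.000 = 67.500 ms

67.5 ms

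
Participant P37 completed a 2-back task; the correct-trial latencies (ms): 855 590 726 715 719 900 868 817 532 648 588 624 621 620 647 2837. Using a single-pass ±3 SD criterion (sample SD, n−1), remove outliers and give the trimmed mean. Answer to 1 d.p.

698.0 ms

n = 16, ΣRT = 13307, M = 831.688
Σ(x−M)² = 4473301.44; s = √(4473301.44/15) = 546.095
Cutoffs: 831.688 ± 3·546.095 → [-806.6, 2470.0]
Outside: 2837 → excluded.
Retained (n=15): Σ = 10470, mean = 10470/15 = 698.000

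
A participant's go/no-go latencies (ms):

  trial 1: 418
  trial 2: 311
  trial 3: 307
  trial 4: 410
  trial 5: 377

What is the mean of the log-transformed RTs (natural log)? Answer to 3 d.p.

ln(RT): 6.0355, 5.7398, 5.7268, 6.0162, 5.9322
Σ ln(RT) = 29.4505
Mean = 29.4505/5 = 5.89010

5.890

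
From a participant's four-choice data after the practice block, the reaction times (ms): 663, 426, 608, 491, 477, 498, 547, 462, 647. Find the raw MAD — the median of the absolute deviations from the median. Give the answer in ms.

49 ms

Sorted: 426, 462, 477, 491, 498, 547, 608, 647, 663 → median = 498
|x − 498|: 165, 72, 110, 7, 21, 0, 49, 36, 149
Sorted deviations: 0, 7, 21, 36, 49, 72, 110, 149, 165 → MAD = 49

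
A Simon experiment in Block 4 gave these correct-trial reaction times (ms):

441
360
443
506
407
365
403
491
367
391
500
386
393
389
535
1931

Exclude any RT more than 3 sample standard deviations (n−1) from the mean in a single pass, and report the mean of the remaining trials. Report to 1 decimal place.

n = 16, ΣRT = 8308, M = 519.250
Σ(x−M)² = 2172123.00; s = √(2172123.00/15) = 380.537
Cutoffs: 519.250 ± 3·380.537 → [-622.4, 1660.9]
Outside: 1931 → excluded.
Retained (n=15): Σ = 6377, mean = 6377/15 = 425.133

425.1 ms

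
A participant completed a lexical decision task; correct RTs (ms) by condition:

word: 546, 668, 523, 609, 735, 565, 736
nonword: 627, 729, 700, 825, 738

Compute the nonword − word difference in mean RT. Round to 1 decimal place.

M(word) = 4382/7 = 626.000
M(nonword) = 3619/5 = 723.800
Difference = 723.800 − 626.000 = 97.800 ms

97.8 ms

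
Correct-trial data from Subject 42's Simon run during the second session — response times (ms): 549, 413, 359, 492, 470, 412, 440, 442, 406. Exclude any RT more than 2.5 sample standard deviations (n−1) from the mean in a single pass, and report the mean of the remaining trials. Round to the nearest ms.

n = 9, ΣRT = 3983, M = 442.556
Σ(x−M)² = 24660.22; s = √(24660.22/8) = 55.521
Cutoffs: 442.556 ± 2.5·55.521 → [303.8, 581.4]
No RTs fall outside the cutoffs; all 9 retained. Mean = 3983/9 = 442.556

443 ms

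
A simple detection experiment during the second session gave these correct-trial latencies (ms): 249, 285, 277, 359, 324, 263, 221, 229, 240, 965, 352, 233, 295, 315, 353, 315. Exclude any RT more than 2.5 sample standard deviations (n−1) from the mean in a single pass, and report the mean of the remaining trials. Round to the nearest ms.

287 ms

n = 16, ΣRT = 5275, M = 329.688
Σ(x−M)² = 462263.44; s = √(462263.44/15) = 175.549
Cutoffs: 329.688 ± 2.5·175.549 → [-109.2, 768.6]
Outside: 965 → excluded.
Retained (n=15): Σ = 4310, mean = 4310/15 = 287.333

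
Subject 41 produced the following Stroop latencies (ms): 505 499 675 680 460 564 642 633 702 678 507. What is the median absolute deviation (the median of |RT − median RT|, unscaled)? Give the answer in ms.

Sorted: 460, 499, 505, 507, 564, 633, 642, 675, 678, 680, 702 → median = 633
|x − 633|: 128, 134, 42, 47, 173, 69, 9, 0, 69, 45, 126
Sorted deviations: 0, 9, 42, 45, 47, 69, 69, 126, 128, 134, 173 → MAD = 69

69 ms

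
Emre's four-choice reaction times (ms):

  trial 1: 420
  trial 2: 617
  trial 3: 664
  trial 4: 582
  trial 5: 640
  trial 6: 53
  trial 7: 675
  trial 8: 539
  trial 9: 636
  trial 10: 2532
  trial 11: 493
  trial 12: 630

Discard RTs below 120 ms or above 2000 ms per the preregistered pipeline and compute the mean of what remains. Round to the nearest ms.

Excluded: 53, 2532
Retained (n=10): Σ = 5896
Mean = 5896/10 = 589.6000

590 ms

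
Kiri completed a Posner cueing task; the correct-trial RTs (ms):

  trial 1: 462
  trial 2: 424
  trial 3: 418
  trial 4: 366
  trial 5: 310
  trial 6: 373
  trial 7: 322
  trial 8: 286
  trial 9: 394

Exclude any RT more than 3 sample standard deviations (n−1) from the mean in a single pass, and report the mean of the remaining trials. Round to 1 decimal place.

n = 9, ΣRT = 3355, M = 372.778
Σ(x−M)² = 27175.56; s = √(27175.56/8) = 58.283
Cutoffs: 372.778 ± 3·58.283 → [197.9, 547.6]
No RTs fall outside the cutoffs; all 9 retained. Mean = 3355/9 = 372.778

372.8 ms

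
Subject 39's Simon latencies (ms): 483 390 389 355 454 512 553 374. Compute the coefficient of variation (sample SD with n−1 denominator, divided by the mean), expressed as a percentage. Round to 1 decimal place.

n = 8, Σ = 3510, M = 438.7500
Σ(x−M)² = 36667.500; s = √(36667.500/7) = 72.3755
CV = 72.3755 / 438.7500 = 0.16496 = 16.496%

16.5%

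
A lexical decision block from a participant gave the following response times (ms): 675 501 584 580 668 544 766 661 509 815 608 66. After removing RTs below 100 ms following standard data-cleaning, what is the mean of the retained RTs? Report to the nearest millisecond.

628 ms

Excluded: 66
Retained (n=11): Σ = 6911
Mean = 6911/11 = 628.2727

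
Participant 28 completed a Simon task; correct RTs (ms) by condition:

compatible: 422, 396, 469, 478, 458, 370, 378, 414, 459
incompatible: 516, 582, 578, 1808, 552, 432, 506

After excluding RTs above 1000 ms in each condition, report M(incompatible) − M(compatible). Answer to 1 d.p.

incompatible: exclude 1808
M(compatible) = 3844/9 = 427.111
M(incompatible) = 3166/6 = 527.667
Difference = 527.667 − 427.111 = 100.556 ms

100.6 ms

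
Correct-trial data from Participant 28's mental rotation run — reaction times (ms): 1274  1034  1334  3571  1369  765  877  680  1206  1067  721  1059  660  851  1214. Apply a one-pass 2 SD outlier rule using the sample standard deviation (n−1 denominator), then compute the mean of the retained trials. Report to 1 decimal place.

1007.9 ms

n = 15, ΣRT = 17682, M = 1178.800
Σ(x−M)² = 6939046.40; s = √(6939046.40/14) = 704.021
Cutoffs: 1178.800 ± 2·704.021 → [-229.2, 2586.8]
Outside: 3571 → excluded.
Retained (n=14): Σ = 14111, mean = 14111/14 = 1007.929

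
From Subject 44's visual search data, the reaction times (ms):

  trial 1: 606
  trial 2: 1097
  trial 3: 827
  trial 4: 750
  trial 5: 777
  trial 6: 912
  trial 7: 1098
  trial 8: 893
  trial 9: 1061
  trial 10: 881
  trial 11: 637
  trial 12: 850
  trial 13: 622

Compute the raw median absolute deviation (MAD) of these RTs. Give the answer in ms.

100 ms

Sorted: 606, 622, 637, 750, 777, 827, 850, 881, 893, 912, 1061, 1097, 1098 → median = 850
|x − 850|: 244, 247, 23, 100, 73, 62, 248, 43, 211, 31, 213, 0, 228
Sorted deviations: 0, 23, 31, 43, 62, 73, 100, 211, 213, 228, 244, 247, 248 → MAD = 100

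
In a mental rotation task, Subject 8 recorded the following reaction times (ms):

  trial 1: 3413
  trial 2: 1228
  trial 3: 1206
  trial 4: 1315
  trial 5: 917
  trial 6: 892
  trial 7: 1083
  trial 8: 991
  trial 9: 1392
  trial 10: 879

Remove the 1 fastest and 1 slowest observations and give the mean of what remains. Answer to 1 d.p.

Sorted: 879, 892, 917, 991, 1083, 1206, 1228, 1315, 1392, 3413
Drop lowest 1 (879) and highest 1 (3413)
Remaining (n=8): Σ = 9024, mean = 9024/8 = 1128.000

1128.0 ms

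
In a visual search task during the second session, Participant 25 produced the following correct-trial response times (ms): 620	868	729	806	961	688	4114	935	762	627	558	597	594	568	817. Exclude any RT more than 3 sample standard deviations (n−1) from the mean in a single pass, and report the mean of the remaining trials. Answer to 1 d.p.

n = 15, ΣRT = 14244, M = 949.600
Σ(x−M)² = 10973379.60; s = √(10973379.60/14) = 885.332
Cutoffs: 949.600 ± 3·885.332 → [-1706.4, 3605.6]
Outside: 4114 → excluded.
Retained (n=14): Σ = 10130, mean = 10130/14 = 723.571

723.6 ms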